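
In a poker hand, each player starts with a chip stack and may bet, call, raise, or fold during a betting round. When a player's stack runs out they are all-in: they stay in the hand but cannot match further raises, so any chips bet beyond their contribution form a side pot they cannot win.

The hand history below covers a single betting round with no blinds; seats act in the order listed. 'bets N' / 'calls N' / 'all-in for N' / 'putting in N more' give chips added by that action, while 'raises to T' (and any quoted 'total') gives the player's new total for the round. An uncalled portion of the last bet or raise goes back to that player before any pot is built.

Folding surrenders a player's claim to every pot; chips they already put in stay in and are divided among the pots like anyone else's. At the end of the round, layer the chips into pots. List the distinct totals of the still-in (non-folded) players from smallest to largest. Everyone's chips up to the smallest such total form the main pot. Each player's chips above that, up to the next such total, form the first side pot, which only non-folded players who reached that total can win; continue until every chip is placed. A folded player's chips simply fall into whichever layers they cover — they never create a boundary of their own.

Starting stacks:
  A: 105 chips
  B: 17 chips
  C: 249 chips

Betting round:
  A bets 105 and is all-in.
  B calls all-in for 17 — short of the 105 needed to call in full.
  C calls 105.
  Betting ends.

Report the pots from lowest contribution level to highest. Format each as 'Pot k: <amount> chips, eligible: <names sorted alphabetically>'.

Pot 1: 51 chips, eligible: A, B, C
Pot 2: 176 chips, eligible: A, C

Derivation:
Contributions: A=105, B=17, C=105
Pot levels (distinct totals of non-folded players): 17, 105
Layer 1-17: 17 each from A, B, C = 17*3 = 51 chips; eligible A, B, C
Layer 18-105: 88 each from A, C = 88*2 = 176 chips; eligible A, C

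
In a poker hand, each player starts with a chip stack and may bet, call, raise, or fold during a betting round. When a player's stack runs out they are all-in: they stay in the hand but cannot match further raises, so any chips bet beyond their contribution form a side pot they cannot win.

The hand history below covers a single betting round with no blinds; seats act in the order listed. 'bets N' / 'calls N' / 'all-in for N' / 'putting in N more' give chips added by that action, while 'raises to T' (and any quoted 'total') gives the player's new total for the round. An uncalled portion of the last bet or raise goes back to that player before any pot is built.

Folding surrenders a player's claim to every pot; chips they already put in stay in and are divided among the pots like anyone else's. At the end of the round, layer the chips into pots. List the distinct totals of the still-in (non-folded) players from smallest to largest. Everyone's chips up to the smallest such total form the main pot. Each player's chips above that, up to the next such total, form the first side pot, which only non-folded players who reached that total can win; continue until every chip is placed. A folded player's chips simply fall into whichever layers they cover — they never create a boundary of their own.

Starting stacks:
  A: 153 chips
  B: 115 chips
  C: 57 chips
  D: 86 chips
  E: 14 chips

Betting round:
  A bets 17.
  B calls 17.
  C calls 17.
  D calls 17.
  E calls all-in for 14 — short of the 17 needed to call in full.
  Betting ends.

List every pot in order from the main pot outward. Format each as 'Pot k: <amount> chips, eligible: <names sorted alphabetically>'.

Pot 1: 70 chips, eligible: A, B, C, D, E
Pot 2: 12 chips, eligible: A, B, C, D

Derivation:
Contributions: A=17, B=17, C=17, D=17, E=14
Pot levels (distinct totals of non-folded players): 14, 17
Layer 1-14: 14 each from A, B, C, D, E = 14*5 = 70 chips; eligible A, B, C, D, E
Layer 15-17: 3 each from A, B, C, D = 3*4 = 12 chips; eligible A, B, C, D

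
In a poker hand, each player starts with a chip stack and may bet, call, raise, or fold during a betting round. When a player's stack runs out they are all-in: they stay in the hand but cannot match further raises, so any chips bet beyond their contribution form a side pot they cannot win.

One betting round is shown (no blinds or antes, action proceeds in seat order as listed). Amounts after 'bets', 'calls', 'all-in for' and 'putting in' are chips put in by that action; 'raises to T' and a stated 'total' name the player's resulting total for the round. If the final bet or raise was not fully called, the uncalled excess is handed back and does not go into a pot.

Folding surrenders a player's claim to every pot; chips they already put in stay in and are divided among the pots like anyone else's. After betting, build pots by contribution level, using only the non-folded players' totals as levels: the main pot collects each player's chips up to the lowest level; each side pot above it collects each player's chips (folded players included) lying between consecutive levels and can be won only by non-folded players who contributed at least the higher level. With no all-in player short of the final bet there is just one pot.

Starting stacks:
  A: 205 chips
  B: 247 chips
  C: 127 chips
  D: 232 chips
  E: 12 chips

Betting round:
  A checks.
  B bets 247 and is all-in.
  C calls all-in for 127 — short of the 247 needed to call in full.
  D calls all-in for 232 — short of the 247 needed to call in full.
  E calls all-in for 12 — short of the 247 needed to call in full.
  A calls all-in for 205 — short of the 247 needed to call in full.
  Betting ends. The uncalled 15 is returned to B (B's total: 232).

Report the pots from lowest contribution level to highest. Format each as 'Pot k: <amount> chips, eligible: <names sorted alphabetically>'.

Contributions (after 15 returned to B): A=205, B=232, C=127, D=232, E=12
Pot levels (distinct totals of non-folded players): 12, 127, 205, 232
Layer 1-12: 12 each from A, B, C, D, E = 12*5 = 60 chips; eligible A, B, C, D, E
Layer 13-127: 115 each from A, B, C, D = 115*4 = 460 chips; eligible A, B, C, D
Layer 128-205: 78 each from A, B, D = 78*3 = 234 chips; eligible A, B, D
Layer 206-232: 27 each from B, D = 27*2 = 54 chips; eligible B, D

Pot 1: 60 chips, eligible: A, B, C, D, E
Pot 2: 460 chips, eligible: A, B, C, D
Pot 3: 234 chips, eligible: A, B, D
Pot 4: 54 chips, eligible: B, D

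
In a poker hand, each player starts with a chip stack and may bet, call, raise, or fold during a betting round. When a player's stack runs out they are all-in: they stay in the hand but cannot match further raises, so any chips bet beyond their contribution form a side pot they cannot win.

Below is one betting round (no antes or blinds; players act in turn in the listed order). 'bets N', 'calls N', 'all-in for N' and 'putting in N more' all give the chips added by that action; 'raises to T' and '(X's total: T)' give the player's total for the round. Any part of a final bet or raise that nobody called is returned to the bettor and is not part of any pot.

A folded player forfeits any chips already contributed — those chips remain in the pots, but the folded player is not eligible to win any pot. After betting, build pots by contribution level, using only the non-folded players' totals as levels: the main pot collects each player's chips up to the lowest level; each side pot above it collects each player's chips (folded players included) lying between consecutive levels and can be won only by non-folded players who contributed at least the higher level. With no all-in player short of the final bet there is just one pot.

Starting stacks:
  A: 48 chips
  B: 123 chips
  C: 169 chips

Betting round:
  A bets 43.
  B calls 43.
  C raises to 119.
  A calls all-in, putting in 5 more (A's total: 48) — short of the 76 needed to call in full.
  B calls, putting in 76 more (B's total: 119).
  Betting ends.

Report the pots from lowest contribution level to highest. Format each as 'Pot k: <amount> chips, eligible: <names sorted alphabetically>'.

Contributions: A=48, B=119, C=119
Pot levels (distinct totals of non-folded players): 48, 119
Layer 1-48: 48 each from A, B, C = 48*3 = 144 chips; eligible A, B, C
Layer 49-119: 71 each from B, C = 71*2 = 142 chips; eligible B, C

Pot 1: 144 chips, eligible: A, B, C
Pot 2: 142 chips, eligible: B, C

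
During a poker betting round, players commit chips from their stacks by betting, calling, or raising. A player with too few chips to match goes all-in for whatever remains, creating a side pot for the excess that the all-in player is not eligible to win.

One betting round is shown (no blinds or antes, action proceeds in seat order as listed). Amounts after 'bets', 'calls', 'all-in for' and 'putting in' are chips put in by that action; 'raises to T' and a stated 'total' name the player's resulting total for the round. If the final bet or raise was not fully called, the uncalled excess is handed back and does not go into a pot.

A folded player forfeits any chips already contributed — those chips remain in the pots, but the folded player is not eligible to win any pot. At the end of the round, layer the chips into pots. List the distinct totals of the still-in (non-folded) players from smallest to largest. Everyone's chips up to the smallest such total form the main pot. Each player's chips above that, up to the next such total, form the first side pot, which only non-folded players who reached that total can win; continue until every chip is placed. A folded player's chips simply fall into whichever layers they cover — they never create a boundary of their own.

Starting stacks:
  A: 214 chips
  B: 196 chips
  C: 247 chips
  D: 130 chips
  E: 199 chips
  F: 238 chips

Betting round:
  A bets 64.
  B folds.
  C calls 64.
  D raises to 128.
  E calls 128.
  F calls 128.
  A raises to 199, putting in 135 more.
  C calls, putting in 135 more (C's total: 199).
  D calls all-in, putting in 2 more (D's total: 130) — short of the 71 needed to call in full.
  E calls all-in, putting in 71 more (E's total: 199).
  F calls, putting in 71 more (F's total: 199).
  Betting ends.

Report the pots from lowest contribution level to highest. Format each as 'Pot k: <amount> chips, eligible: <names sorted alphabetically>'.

Pot 1: 650 chips, eligible: A, C, D, E, F
Pot 2: 276 chips, eligible: A, C, E, F

Derivation:
Contributions: A=199, C=199, D=130, E=199, F=199
Folded: B
Pot levels (distinct totals of non-folded players): 130, 199
Layer 1-130: 130 each from A, C, D, E, F = 130*5 = 650 chips; eligible A, C, D, E, F
Layer 131-199: 69 each from A, C, E, F = 69*4 = 276 chips; eligible A, C, E, F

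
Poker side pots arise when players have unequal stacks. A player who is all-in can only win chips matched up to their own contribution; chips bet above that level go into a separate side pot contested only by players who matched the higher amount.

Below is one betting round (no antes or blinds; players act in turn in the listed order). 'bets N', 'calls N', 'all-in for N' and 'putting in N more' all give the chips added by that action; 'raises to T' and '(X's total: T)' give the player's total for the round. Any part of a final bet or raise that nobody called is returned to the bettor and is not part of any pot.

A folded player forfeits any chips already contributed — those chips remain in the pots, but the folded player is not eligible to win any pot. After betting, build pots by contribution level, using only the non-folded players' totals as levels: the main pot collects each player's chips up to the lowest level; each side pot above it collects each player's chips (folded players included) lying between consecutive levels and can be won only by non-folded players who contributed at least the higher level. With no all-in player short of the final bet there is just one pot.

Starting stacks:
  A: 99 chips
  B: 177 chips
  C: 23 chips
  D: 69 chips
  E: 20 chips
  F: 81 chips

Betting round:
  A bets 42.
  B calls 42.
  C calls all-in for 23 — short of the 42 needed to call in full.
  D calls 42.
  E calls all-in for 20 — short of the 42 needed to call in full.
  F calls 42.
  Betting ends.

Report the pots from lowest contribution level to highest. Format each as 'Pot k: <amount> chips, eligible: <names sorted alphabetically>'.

Contributions: A=42, B=42, C=23, D=42, E=20, F=42
Pot levels (distinct totals of non-folded players): 20, 23, 42
Layer 1-20: 20 each from A, B, C, D, E, F = 20*6 = 120 chips; eligible A, B, C, D, E, F
Layer 21-23: 3 each from A, B, C, D, F = 3*5 = 15 chips; eligible A, B, C, D, F
Layer 24-42: 19 each from A, B, D, F = 19*4 = 76 chips; eligible A, B, D, F

Pot 1: 120 chips, eligible: A, B, C, D, E, F
Pot 2: 15 chips, eligible: A, B, C, D, F
Pot 3: 76 chips, eligible: A, B, D, F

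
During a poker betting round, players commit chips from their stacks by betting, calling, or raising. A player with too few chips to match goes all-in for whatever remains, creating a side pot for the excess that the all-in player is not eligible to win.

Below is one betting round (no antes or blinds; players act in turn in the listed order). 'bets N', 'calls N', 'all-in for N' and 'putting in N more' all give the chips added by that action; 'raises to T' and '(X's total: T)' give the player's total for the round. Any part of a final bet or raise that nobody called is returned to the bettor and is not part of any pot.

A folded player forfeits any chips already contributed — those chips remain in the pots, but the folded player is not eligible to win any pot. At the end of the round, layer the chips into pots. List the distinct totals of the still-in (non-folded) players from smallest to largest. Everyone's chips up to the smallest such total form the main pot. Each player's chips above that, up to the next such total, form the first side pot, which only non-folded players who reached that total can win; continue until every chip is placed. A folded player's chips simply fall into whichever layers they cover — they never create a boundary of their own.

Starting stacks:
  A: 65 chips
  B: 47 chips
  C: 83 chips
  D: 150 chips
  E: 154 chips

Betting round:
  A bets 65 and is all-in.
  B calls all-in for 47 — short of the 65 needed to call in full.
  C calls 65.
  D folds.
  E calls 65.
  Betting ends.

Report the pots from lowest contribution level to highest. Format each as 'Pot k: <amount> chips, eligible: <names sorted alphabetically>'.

Pot 1: 188 chips, eligible: A, B, C, E
Pot 2: 54 chips, eligible: A, C, E

Derivation:
Contributions: A=65, B=47, C=65, E=65
Folded: D
Pot levels (distinct totals of non-folded players): 47, 65
Layer 1-47: 47 each from A, B, C, E = 47*4 = 188 chips; eligible A, B, C, E
Layer 48-65: 18 each from A, C, E = 18*3 = 54 chips; eligible A, C, E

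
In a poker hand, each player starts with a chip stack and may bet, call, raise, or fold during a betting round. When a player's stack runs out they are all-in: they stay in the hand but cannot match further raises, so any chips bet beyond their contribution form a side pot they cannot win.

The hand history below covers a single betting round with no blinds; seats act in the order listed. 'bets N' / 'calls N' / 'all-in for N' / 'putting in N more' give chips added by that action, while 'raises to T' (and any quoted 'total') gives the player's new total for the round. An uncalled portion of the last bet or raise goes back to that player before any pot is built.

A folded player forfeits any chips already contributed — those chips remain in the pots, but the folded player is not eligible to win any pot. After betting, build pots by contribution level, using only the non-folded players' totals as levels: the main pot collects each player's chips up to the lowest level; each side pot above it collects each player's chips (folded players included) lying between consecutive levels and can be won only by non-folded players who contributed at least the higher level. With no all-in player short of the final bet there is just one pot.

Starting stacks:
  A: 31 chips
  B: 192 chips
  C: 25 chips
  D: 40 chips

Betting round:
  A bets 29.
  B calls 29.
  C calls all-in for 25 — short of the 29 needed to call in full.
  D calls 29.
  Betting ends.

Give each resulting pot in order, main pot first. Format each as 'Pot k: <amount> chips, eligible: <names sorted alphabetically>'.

Pot 1: 100 chips, eligible: A, B, C, D
Pot 2: 12 chips, eligible: A, B, D

Derivation:
Contributions: A=29, B=29, C=25, D=29
Pot levels (distinct totals of non-folded players): 25, 29
Layer 1-25: 25 each from A, B, C, D = 25*4 = 100 chips; eligible A, B, C, D
Layer 26-29: 4 each from A, B, D = 4*3 = 12 chips; eligible A, B, D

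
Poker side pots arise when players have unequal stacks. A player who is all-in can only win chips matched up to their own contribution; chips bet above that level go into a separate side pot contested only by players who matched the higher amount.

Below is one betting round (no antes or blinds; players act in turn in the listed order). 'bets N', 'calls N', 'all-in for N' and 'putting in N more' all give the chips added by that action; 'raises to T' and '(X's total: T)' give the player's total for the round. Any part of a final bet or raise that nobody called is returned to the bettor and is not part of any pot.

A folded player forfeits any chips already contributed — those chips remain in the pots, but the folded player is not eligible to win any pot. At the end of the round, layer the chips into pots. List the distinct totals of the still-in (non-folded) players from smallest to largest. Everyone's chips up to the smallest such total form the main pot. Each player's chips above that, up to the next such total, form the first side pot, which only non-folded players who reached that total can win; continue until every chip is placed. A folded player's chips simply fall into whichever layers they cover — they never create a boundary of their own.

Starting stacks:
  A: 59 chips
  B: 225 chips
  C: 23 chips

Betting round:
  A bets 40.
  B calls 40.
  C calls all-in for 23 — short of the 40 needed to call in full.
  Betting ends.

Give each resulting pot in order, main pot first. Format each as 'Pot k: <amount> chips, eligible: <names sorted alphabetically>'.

Contributions: A=40, B=40, C=23
Pot levels (distinct totals of non-folded players): 23, 40
Layer 1-23: 23 each from A, B, C = 23*3 = 69 chips; eligible A, B, C
Layer 24-40: 17 each from A, B = 17*2 = 34 chips; eligible A, B

Pot 1: 69 chips, eligible: A, B, C
Pot 2: 34 chips, eligible: A, B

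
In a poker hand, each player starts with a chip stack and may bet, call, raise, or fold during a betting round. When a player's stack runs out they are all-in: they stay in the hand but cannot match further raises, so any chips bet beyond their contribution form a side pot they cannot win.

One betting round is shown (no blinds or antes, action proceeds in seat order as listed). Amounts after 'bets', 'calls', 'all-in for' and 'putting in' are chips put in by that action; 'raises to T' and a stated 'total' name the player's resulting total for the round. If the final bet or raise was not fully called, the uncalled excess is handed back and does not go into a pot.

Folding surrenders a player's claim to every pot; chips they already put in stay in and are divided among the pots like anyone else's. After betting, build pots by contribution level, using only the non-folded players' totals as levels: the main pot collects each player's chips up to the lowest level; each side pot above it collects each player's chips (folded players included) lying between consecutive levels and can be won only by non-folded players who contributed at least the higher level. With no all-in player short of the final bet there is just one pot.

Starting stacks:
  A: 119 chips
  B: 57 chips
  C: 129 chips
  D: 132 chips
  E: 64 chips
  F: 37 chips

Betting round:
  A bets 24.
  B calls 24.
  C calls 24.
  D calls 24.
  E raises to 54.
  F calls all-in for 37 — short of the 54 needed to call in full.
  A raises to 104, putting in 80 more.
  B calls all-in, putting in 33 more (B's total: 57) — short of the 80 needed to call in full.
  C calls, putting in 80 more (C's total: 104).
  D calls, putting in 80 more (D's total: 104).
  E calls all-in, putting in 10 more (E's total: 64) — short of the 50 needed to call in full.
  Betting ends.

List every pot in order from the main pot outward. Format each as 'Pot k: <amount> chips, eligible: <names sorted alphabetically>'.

Contributions: A=104, B=57, C=104, D=104, E=64, F=37
Pot levels (distinct totals of non-folded players): 37, 57, 64, 104
Layer 1-37: 37 each from A, B, C, D, E, F = 37*6 = 222 chips; eligible A, B, C, D, E, F
Layer 38-57: 20 each from A, B, C, D, E = 20*5 = 100 chips; eligible A, B, C, D, E
Layer 58-64: 7 each from A, C, D, E = 7*4 = 28 chips; eligible A, C, D, E
Layer 65-104: 40 each from A, C, D = 40*3 = 120 chips; eligible A, C, D

Pot 1: 222 chips, eligible: A, B, C, D, E, F
Pot 2: 100 chips, eligible: A, B, C, D, E
Pot 3: 28 chips, eligible: A, C, D, E
Pot 4: 120 chips, eligible: A, C, D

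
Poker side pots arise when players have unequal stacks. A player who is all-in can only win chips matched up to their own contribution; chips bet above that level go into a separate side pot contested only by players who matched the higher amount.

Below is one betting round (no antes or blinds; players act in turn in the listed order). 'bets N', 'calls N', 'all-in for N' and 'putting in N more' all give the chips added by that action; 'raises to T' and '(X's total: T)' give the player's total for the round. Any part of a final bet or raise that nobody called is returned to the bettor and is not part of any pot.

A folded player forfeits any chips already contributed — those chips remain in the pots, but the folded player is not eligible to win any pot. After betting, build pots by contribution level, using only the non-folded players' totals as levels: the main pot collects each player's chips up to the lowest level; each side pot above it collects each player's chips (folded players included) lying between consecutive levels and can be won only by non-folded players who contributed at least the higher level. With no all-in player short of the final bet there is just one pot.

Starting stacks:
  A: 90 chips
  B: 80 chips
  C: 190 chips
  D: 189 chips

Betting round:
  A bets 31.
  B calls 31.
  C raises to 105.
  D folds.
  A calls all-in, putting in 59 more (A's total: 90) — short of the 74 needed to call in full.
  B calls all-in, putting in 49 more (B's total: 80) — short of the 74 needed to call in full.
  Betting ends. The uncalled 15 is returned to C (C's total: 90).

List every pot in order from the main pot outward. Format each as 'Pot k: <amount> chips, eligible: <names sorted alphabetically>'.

Pot 1: 240 chips, eligible: A, B, C
Pot 2: 20 chips, eligible: A, C

Derivation:
Contributions (after 15 returned to C): A=90, B=80, C=90
Folded: D
Pot levels (distinct totals of non-folded players): 80, 90
Layer 1-80: 80 each from A, B, C = 80*3 = 240 chips; eligible A, B, C
Layer 81-90: 10 each from A, C = 10*2 = 20 chips; eligible A, C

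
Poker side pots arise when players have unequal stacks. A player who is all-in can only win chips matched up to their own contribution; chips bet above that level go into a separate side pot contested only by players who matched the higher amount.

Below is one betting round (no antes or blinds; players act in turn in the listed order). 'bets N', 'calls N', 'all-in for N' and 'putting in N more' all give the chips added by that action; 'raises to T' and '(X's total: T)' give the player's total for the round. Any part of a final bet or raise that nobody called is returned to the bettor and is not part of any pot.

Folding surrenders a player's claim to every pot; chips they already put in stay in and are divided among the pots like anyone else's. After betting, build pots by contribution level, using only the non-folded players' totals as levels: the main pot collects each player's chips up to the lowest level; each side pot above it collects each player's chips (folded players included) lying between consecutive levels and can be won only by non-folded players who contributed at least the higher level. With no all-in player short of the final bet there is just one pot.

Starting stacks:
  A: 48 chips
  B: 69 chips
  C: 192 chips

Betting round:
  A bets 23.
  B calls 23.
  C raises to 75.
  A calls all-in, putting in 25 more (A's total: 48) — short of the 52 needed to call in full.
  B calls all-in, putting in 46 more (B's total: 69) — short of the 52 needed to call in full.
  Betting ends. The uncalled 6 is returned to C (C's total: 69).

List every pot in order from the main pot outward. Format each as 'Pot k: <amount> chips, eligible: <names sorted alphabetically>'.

Contributions (after 6 returned to C): A=48, B=69, C=69
Pot levels (distinct totals of non-folded players): 48, 69
Layer 1-48: 48 each from A, B, C = 48*3 = 144 chips; eligible A, B, C
Layer 49-69: 21 each from B, C = 21*2 = 42 chips; eligible B, C

Pot 1: 144 chips, eligible: A, B, C
Pot 2: 42 chips, eligible: B, C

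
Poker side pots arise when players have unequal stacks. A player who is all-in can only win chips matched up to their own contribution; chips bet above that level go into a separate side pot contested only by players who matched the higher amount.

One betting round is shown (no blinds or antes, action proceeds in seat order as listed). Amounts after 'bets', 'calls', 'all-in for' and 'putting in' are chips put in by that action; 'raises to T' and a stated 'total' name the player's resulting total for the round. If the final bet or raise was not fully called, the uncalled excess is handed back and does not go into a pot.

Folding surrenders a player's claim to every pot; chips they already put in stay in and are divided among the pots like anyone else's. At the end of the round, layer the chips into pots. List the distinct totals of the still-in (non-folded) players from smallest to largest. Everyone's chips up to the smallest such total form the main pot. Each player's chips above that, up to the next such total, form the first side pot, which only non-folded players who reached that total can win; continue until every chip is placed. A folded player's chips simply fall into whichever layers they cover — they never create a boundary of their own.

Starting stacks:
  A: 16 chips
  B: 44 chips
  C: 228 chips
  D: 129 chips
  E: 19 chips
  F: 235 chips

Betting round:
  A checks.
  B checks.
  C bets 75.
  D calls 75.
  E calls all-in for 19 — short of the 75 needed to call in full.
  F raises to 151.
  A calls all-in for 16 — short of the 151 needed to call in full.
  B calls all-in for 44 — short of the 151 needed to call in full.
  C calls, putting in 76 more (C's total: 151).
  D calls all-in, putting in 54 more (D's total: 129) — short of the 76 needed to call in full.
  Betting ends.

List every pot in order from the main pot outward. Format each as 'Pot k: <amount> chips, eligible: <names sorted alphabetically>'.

Contributions: A=16, B=44, C=151, D=129, E=19, F=151
Pot levels (distinct totals of non-folded players): 16, 19, 44, 129, 151
Layer 1-16: 16 each from A, B, C, D, E, F = 16*6 = 96 chips; eligible A, B, C, D, E, F
Layer 17-19: 3 each from B, C, D, E, F = 3*5 = 15 chips; eligible B, C, D, E, F
Layer 20-44: 25 each from B, C, D, F = 25*4 = 100 chips; eligible B, C, D, F
Layer 45-129: 85 each from C, D, F = 85*3 = 255 chips; eligible C, D, F
Layer 130-151: 22 each from C, F = 22*2 = 44 chips; eligible C, F

Pot 1: 96 chips, eligible: A, B, C, D, E, F
Pot 2: 15 chips, eligible: B, C, D, E, F
Pot 3: 100 chips, eligible: B, C, D, F
Pot 4: 255 chips, eligible: C, D, F
Pot 5: 44 chips, eligible: C, F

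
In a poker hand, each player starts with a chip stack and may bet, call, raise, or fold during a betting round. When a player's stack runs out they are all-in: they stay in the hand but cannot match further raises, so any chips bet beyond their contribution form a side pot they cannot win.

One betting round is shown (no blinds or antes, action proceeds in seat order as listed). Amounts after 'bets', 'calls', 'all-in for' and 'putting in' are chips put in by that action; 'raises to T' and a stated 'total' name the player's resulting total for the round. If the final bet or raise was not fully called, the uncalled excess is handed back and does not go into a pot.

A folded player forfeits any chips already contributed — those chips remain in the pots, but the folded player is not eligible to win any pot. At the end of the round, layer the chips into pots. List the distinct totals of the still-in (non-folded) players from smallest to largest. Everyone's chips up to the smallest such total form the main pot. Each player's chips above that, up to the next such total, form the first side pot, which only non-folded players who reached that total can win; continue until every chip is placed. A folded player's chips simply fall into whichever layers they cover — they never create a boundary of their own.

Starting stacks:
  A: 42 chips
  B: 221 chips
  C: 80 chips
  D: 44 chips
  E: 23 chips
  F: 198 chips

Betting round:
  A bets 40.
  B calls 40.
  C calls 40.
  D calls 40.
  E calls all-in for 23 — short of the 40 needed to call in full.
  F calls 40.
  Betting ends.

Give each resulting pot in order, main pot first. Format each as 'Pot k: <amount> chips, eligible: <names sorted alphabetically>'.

Contributions: A=40, B=40, C=40, D=40, E=23, F=40
Pot levels (distinct totals of non-folded players): 23, 40
Layer 1-23: 23 each from A, B, C, D, E, F = 23*6 = 138 chips; eligible A, B, C, D, E, F
Layer 24-40: 17 each from A, B, C, D, F = 17*5 = 85 chips; eligible A, B, C, D, F

Pot 1: 138 chips, eligible: A, B, C, D, E, F
Pot 2: 85 chips, eligible: A, B, C, D, F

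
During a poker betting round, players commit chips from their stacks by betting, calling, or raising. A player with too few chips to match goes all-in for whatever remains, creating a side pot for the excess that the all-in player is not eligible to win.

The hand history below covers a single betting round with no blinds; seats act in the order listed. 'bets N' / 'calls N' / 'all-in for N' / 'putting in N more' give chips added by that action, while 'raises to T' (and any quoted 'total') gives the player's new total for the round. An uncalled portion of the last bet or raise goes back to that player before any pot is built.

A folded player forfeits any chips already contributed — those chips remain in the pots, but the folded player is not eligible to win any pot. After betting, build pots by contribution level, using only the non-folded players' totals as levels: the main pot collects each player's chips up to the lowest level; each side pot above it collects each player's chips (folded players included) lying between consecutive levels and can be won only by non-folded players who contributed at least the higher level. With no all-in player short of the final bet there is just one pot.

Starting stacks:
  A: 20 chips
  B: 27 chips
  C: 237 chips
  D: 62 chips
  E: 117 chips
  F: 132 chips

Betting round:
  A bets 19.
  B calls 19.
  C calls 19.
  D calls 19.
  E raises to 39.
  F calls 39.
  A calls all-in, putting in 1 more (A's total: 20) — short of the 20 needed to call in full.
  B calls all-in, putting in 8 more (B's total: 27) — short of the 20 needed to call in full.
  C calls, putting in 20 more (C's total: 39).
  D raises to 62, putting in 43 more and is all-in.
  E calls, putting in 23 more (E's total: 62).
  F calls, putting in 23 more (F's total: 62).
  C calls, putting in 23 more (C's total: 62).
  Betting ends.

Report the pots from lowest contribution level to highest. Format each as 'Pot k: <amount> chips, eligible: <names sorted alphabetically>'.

Contributions: A=20, B=27, C=62, D=62, E=62, F=62
Pot levels (distinct totals of non-folded players): 20, 27, 62
Layer 1-20: 20 each from A, B, C, D, E, F = 20*6 = 120 chips; eligible A, B, C, D, E, F
Layer 21-27: 7 each from B, C, D, E, F = 7*5 = 35 chips; eligible B, C, D, E, F
Layer 28-62: 35 each from C, D, E, F = 35*4 = 140 chips; eligible C, D, E, F

Pot 1: 120 chips, eligible: A, B, C, D, E, F
Pot 2: 35 chips, eligible: B, C, D, E, F
Pot 3: 140 chips, eligible: C, D, E, F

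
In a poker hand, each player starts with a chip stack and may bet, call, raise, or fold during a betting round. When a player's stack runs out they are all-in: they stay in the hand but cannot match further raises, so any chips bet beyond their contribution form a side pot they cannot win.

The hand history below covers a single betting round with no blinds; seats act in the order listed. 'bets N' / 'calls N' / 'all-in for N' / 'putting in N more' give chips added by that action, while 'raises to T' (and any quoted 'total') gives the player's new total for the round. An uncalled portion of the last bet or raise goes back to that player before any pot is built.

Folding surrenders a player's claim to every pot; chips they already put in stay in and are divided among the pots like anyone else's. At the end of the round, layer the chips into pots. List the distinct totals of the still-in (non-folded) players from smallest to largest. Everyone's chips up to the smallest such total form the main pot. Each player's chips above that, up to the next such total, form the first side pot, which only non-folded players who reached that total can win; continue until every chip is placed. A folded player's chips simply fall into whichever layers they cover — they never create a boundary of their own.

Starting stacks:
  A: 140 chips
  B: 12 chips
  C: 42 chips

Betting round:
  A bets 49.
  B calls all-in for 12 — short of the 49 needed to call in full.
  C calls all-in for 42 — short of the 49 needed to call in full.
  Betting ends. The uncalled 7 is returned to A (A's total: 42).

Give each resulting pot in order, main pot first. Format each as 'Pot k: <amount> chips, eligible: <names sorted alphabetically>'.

Contributions (after 7 returned to A): A=42, B=12, C=42
Pot levels (distinct totals of non-folded players): 12, 42
Layer 1-12: 12 each from A, B, C = 12*3 = 36 chips; eligible A, B, C
Layer 13-42: 30 each from A, C = 30*2 = 60 chips; eligible A, C

Pot 1: 36 chips, eligible: A, B, C
Pot 2: 60 chips, eligible: A, C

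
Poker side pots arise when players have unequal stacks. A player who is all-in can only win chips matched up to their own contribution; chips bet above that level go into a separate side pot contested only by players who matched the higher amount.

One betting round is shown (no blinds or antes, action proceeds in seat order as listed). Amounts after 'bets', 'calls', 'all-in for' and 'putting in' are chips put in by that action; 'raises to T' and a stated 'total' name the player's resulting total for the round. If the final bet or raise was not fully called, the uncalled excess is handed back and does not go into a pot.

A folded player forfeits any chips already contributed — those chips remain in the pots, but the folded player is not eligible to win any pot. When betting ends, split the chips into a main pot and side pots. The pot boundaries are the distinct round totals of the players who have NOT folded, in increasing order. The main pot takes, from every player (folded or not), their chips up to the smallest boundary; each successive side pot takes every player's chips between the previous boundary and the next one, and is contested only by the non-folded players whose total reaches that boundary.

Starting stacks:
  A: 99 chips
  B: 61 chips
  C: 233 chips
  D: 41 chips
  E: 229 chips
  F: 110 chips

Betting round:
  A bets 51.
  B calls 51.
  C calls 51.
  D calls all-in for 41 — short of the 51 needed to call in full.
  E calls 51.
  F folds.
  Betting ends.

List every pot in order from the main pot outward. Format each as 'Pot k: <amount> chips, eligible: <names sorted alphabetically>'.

Pot 1: 205 chips, eligible: A, B, C, D, E
Pot 2: 40 chips, eligible: A, B, C, E

Derivation:
Contributions: A=51, B=51, C=51, D=41, E=51
Folded: F
Pot levels (distinct totals of non-folded players): 41, 51
Layer 1-41: 41 each from A, B, C, D, E = 41*5 = 205 chips; eligible A, B, C, D, E
Layer 42-51: 10 each from A, B, C, E = 10*4 = 40 chips; eligible A, B, C, E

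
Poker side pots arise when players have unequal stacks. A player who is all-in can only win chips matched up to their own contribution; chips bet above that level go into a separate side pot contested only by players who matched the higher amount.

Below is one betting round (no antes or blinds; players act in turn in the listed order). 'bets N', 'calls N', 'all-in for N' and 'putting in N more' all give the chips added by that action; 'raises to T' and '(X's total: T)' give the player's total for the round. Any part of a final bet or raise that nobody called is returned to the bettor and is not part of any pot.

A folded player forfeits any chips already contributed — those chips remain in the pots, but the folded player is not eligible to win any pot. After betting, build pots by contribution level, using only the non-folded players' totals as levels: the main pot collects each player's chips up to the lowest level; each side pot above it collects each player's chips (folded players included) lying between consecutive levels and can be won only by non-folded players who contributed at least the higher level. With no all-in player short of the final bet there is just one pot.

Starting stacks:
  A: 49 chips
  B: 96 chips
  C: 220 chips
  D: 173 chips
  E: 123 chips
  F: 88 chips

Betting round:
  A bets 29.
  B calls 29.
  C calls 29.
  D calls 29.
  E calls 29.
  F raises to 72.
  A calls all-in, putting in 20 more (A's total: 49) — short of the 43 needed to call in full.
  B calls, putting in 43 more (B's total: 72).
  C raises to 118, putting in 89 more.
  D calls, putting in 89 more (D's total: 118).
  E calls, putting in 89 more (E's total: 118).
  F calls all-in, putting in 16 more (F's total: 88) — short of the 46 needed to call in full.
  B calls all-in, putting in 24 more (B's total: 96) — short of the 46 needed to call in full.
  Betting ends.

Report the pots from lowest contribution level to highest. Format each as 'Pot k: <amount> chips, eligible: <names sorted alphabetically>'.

Pot 1: 294 chips, eligible: A, B, C, D, E, F
Pot 2: 195 chips, eligible: B, C, D, E, F
Pot 3: 32 chips, eligible: B, C, D, E
Pot 4: 66 chips, eligible: C, D, E

Derivation:
Contributions: A=49, B=96, C=118, D=118, E=118, F=88
Pot levels (distinct totals of non-folded players): 49, 88, 96, 118
Layer 1-49: 49 each from A, B, C, D, E, F = 49*6 = 294 chips; eligible A, B, C, D, E, F
Layer 50-88: 39 each from B, C, D, E, F = 39*5 = 195 chips; eligible B, C, D, E, F
Layer 89-96: 8 each from B, C, D, E = 8*4 = 32 chips; eligible B, C, D, E
Layer 97-118: 22 each from C, D, E = 22*3 = 66 chips; eligible C, D, E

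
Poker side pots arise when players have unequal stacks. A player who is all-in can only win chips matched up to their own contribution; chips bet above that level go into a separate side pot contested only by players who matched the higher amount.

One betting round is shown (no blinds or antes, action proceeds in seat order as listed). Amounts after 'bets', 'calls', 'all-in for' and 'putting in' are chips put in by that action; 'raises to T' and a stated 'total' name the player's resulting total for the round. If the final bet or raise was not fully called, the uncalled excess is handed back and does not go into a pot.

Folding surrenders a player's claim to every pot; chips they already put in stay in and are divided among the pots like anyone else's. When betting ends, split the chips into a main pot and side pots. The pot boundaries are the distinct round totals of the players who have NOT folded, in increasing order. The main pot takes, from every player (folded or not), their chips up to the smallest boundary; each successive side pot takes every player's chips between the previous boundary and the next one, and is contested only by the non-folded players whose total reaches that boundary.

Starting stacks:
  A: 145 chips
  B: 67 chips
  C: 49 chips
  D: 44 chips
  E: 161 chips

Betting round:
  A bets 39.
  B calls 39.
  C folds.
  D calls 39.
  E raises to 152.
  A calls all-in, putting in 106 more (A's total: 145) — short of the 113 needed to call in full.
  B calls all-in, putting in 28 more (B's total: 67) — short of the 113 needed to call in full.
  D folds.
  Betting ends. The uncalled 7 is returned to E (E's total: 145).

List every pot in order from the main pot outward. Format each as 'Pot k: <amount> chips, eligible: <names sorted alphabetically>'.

Pot 1: 240 chips, eligible: A, B, E
Pot 2: 156 chips, eligible: A, E

Derivation:
Contributions (after 7 returned to E): A=145, B=67, D=39, E=145
Folded: C, D
Pot levels (distinct totals of non-folded players): 67, 145
Layer 1-67: A 67 + B 67 + D 39 + E 67 = 240 chips; eligible A, B, E
Layer 68-145: 78 each from A, E = 78*2 = 156 chips; eligible A, E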